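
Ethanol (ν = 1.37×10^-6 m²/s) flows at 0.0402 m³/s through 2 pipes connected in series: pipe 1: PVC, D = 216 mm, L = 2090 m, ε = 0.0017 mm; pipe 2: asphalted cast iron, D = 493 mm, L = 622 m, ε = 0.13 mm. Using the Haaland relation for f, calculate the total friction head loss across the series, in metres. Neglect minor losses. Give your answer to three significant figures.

H ≈ 9.55 m

Pipe 1: V = 1.097 m/s, Re = 1.73×10^5, ε/D = 7.87×10^-6, f = 0.01599, h_1 = f(L/D)V²/2g = 9.490 m
Pipe 2: V = 0.2106 m/s, Re = 7.58×10^4, ε/D = 2.64×10^-4, f = 0.01993, h_2 = f(L/D)V²/2g = 0.05683 m
Series → Q common, losses add: H = Σh = 9.547 m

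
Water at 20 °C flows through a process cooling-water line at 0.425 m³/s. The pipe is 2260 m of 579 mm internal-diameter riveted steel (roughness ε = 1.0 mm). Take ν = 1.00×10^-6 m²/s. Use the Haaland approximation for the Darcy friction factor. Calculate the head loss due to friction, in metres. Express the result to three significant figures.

V = 4Q/(πD²) = 4·0.425/(π·0.579²) = 1.614 m/s
Re = VD/ν = 1.614·0.579/1.00×10^-6 = 9.35×10^5 → turbulent
ε/D = 1.0/579 = 0.00173
Haaland: f = 0.02277
h_f = f(L/D)V²/(2g) = 0.02277·(2260/0.579)·1.614²/(2·9.81) = 11.80 m

h_f ≈ 11.8 m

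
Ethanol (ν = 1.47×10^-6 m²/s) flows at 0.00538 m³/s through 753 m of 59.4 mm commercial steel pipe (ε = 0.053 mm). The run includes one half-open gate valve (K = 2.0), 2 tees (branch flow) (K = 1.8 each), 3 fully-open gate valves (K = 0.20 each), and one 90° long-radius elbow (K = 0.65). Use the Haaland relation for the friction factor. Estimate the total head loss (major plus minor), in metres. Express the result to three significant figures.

H_L ≈ 55.2 m

V = 4Q/(πD²) = 1.941 m/s; V²/2g = 0.1921 m
Re = 7.84×10^4, ε/D = 8.92×10^-4 → f = 0.02213 (Haaland)
Major: h_f = f(L/D)·V²/2g = 0.02213·12677·0.1921 = 53.90 m
Minor: ΣK = 6.85; h_m = ΣK·V²/2g = 1.316 m
Total H_L = 53.90 + 1.316 = 55.22 m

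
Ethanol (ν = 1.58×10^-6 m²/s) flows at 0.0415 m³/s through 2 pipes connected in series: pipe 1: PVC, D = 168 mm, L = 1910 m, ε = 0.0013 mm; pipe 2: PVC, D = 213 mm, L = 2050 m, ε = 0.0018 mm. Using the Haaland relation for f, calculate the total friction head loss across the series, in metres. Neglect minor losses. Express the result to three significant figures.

H ≈ 42.4 m

Pipe 1: V = 1.872 m/s, Re = 1.99×10^5, ε/D = 7.74×10^-6, f = 0.01556, h_1 = f(L/D)V²/2g = 31.60 m
Pipe 2: V = 1.165 m/s, Re = 1.57×10^5, ε/D = 8.45×10^-6, f = 0.01630, h_2 = f(L/D)V²/2g = 10.84 m
Series → Q common, losses add: H = Σh = 42.44 m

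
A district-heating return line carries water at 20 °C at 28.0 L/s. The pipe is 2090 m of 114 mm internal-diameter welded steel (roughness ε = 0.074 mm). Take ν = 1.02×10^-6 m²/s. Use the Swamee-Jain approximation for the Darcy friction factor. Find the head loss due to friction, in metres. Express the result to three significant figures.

h_f ≈ 134 m

V = 4Q/(πD²) = 4·0.0280/(π·0.114²) = 2.743 m/s
Re = VD/ν = 2.743·0.114/1.02×10^-6 = 3.07×10^5 → turbulent
ε/D = 0.074/114 = 6.49×10^-4
Swamee-Jain: f = 0.01911
h_f = f(L/D)V²/(2g) = 0.01911·(2090/0.114)·2.743²/(2·9.81) = 134.4 m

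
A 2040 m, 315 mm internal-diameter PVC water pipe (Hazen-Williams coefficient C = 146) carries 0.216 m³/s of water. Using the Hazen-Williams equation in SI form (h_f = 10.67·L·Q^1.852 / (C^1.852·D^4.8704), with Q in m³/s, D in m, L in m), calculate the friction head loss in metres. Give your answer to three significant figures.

h_f ≈ 34.7 m

h_f = 10.67·2040·0.216^1.852 / (146^1.852·0.315^4.8704) = 34.69 m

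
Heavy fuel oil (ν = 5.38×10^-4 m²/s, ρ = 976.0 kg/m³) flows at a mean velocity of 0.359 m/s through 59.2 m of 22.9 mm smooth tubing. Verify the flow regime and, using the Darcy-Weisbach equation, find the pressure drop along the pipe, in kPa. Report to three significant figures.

Δp ≈ 681 kPa

Re = VD/ν = 0.359·0.02290/5.38×10^-4 = 15.3 → laminar (Re < 2300)
f = 64/Re = 4.188
h_f = f(L/D)V²/(2g) = 4.188·(59.2/0.02290)·0.359²/(2·9.81) = 71.12 m
Δp = ρg·h_f = 976.0·9.81·71.12 = 681.0 kPa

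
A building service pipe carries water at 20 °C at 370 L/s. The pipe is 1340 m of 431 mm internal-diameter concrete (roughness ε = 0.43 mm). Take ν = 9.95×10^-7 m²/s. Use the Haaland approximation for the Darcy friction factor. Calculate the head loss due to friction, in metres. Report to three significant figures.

V = 4Q/(πD²) = 4·0.370/(π·0.431²) = 2.536 m/s
Re = VD/ν = 2.536·0.431/9.95×10^-7 = 1.10×10^6 → turbulent
ε/D = 0.43/431 = 9.98×10^-4
Haaland: f = 0.01991
h_f = f(L/D)V²/(2g) = 0.01991·(1340/0.431)·2.536²/(2·9.81) = 20.29 m

h_f ≈ 20.3 m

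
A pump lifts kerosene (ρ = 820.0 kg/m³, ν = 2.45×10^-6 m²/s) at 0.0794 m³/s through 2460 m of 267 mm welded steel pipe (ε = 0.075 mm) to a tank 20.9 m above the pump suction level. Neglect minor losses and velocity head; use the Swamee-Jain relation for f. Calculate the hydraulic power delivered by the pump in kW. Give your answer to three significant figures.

V = 4Q/(πD²) = 1.418 m/s; Re = 1.55×10^5; ε/D = 2.81×10^-4; f = 0.01824
h_f = f(L/D)V²/2g = 17.23 m
Total head H = z + h_f = 20.9 + 17.23 = 38.13 m
P_hyd = ρgQH = 820.0·9.81·0.0794·38.13 = 24.35 kW

P_hyd ≈ 24.4 kW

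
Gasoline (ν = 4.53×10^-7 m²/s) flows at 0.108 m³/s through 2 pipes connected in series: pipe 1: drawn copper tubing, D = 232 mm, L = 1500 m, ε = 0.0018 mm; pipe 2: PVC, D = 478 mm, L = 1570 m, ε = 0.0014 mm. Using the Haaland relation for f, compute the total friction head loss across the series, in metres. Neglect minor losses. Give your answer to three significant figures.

H ≈ 25.0 m

Pipe 1: V = 2.555 m/s, Re = 1.31×10^6, ε/D = 7.76×10^-6, f = 0.01125, h_1 = f(L/D)V²/2g = 24.19 m
Pipe 2: V = 0.6018 m/s, Re = 6.35×10^5, ε/D = 2.93×10^-6, f = 0.01256, h_2 = f(L/D)V²/2g = 0.7616 m
Series → Q common, losses add: H = Σh = 24.95 m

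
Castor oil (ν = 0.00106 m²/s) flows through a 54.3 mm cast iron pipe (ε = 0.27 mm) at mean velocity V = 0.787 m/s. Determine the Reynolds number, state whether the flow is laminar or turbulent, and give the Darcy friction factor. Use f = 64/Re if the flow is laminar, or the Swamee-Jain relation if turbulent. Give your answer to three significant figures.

Re ≈ 40.3; laminar; f = 64/Re ≈ 1.59

Re = VD/ν = 0.7870·0.0543/0.00106 = 40.3
Re < 2300 → laminar → f = 64/Re = 1.587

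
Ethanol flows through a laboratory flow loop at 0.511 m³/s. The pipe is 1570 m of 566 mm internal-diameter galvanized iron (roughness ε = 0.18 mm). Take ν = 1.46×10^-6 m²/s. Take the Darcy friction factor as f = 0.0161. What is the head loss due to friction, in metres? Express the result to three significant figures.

V = 4Q/(πD²) = 4·0.511/(π·0.566²) = 2.031 m/s
h_f = f(L/D)V²/(2g) = 0.01610·(1570/0.566)·2.031²/(2·9.81) = 9.389 m

h_f ≈ 9.39 m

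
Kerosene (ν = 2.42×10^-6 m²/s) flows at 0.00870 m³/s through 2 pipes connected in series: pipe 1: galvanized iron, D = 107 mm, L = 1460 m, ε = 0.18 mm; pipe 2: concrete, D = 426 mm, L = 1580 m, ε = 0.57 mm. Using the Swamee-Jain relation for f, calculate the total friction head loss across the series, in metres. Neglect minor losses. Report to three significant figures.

H ≈ 17.3 m

Pipe 1: V = 0.9675 m/s, Re = 4.28×10^4, ε/D = 0.00168, f = 0.02647, h_1 = f(L/D)V²/2g = 17.23 m
Pipe 2: V = 0.06104 m/s, Re = 1.07×10^4, ε/D = 0.00134, f = 0.03267, h_2 = f(L/D)V²/2g = 0.02301 m
Series → Q common, losses add: H = Σh = 17.25 m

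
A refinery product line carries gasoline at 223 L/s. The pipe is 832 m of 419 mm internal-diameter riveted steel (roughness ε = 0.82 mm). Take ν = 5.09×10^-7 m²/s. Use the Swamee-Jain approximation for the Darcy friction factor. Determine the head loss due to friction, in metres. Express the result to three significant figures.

h_f ≈ 6.22 m

V = 4Q/(πD²) = 4·0.223/(π·0.419²) = 1.617 m/s
Re = VD/ν = 1.617·0.419/5.09×10^-7 = 1.33×10^6 → turbulent
ε/D = 0.82/419 = 0.00196
Swamee-Jain: f = 0.02349
h_f = f(L/D)V²/(2g) = 0.02349·(832/0.419)·1.617²/(2·9.81) = 6.218 m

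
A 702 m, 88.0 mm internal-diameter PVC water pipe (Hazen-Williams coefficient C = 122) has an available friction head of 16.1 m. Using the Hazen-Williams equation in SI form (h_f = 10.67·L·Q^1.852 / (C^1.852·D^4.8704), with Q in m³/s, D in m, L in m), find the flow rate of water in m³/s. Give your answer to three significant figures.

Rearranging: Q = [h_f·C^1.852·D^4.8704 / (10.67·L)]^(1/1.852)
Q = [16.1·122^1.852·0.0880^4.8704 / (10.67·702)]^0.540 = 0.007415 m³/s

Q ≈ 0.00742 m³/s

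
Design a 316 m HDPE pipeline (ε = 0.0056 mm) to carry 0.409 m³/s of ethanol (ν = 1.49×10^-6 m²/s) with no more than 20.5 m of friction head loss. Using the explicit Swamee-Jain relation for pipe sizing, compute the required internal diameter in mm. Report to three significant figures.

Swamee-Jain (Type III): D = 0.66·[ε^1.25·(LQ²/(gh_f))^4.75 + ν·Q^9.4·(L/(gh_f))^5.2]^0.04
LQ²/(gh_f) = 0.2629; L/(gh_f) = 1.571
Term 1 = ε^1.25·(…)^4.75 = 4.77×10^-10; Term 2 = ν·Q^9.4·(…)^5.2 = 3.50×10^-9
D = 0.66·(4.77×10^-10 + 3.50×10^-9)^0.04 = 0.3045 m = 304 mm
Check: V = 5.62 m/s, Re = 1.15×10^6, f = 0.01182, h_f = 19.7 m ≈ 20.5 m ✓

D ≈ 304 mm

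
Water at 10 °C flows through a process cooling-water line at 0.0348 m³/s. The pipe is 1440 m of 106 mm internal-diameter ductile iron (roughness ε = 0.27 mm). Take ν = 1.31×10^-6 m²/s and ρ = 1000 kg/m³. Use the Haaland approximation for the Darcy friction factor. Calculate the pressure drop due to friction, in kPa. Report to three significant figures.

V = 4Q/(πD²) = 4·0.0348/(π·0.106²) = 3.943 m/s
Re = VD/ν = 3.943·0.106/1.31×10^-6 = 3.19×10^5 → turbulent
ε/D = 0.27/106 = 0.00255
Haaland: f = 0.02548
h_f = f(L/D)V²/(2g) = 0.02548·(1440/0.106)·3.943²/(2·9.81) = 274.3 m
Δp = ρg·h_f = 1000·9.81·274.3 = 2691 kPa

Δp ≈ 2690 kPa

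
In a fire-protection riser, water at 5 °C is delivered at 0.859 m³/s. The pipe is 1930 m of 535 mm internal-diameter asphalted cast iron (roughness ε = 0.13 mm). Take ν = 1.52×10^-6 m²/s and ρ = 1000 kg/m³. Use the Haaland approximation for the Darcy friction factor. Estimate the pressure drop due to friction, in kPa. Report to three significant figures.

V = 4Q/(πD²) = 4·0.859/(π·0.535²) = 3.821 m/s
Re = VD/ν = 3.821·0.535/1.52×10^-6 = 1.34×10^6 → turbulent
ε/D = 0.13/535 = 2.43×10^-4
Haaland: f = 0.01488
h_f = f(L/D)V²/(2g) = 0.01488·(1930/0.535)·3.821²/(2·9.81) = 39.95 m
Δp = ρg·h_f = 1000·9.81·39.95 = 391.9 kPa

Δp ≈ 392 kPa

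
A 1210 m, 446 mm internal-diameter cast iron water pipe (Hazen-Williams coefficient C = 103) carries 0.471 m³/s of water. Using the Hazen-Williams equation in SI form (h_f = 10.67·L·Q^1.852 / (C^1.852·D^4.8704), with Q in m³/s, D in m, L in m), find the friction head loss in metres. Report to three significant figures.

h_f ≈ 30.6 m

h_f = 10.67·1210·0.471^1.852 / (103^1.852·0.446^4.8704) = 30.58 m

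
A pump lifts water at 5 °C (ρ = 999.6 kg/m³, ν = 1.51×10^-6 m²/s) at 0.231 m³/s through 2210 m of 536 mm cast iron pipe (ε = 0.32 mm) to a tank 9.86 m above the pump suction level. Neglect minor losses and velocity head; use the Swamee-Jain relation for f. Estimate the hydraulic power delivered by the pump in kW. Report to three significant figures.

P_hyd ≈ 31.6 kW

V = 4Q/(πD²) = 1.024 m/s; Re = 3.63×10^5; ε/D = 5.97×10^-4; f = 0.01865
h_f = f(L/D)V²/2g = 4.108 m
Total head H = z + h_f = 9.86 + 4.108 = 13.97 m
P_hyd = ρgQH = 999.6·9.81·0.231·13.97 = 31.64 kW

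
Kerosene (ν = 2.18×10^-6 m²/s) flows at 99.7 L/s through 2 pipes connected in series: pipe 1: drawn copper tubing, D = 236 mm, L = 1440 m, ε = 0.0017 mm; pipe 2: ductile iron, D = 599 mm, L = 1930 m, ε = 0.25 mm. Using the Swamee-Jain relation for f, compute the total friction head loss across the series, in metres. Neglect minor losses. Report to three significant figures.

H ≈ 24.6 m

Pipe 1: V = 2.279 m/s, Re = 2.47×10^5, ε/D = 7.20×10^-6, f = 0.01499, h_1 = f(L/D)V²/2g = 24.22 m
Pipe 2: V = 0.3538 m/s, Re = 9.72×10^4, ε/D = 4.17×10^-4, f = 0.02013, h_2 = f(L/D)V²/2g = 0.4137 m
Series → Q common, losses add: H = Σh = 24.63 m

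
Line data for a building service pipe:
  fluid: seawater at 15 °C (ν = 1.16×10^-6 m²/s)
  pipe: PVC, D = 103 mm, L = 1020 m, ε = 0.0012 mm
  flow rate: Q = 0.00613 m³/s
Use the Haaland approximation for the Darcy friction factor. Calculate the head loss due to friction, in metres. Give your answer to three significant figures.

V = 4Q/(πD²) = 4·0.00613/(π·0.103²) = 0.7357 m/s
Re = VD/ν = 0.7357·0.103/1.16×10^-6 = 6.53×10^4 → turbulent
ε/D = 0.0012/103 = 1.17×10^-5
Haaland: f = 0.01955
h_f = f(L/D)V²/(2g) = 0.01955·(1020/0.103)·0.7357²/(2·9.81) = 5.342 m

h_f ≈ 5.34 m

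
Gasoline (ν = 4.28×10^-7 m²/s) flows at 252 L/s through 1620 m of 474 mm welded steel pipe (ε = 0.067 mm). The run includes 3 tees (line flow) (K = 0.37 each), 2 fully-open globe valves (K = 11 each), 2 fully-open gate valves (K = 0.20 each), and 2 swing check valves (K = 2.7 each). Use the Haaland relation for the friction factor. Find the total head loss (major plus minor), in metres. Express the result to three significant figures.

H_L ≈ 7.82 m

V = 4Q/(πD²) = 1.428 m/s; V²/2g = 0.1039 m
Re = 1.58×10^6, ε/D = 1.41×10^-4 → f = 0.01354 (Haaland)
Major: h_f = f(L/D)·V²/2g = 0.01354·3418·0.1039 = 4.812 m
Minor: ΣK = 28.9; h_m = ΣK·V²/2g = 3.005 m
Total H_L = 4.812 + 3.005 = 7.817 m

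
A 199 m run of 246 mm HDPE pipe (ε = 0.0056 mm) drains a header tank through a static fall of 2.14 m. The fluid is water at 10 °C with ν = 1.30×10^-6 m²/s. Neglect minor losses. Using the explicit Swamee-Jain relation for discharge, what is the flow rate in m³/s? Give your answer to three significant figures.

Q ≈ 0.0908 m³/s

Swamee-Jain (Type II): Q = -0.965·√(gD⁵h_f/L)·ln[ε/(3.7D) + √(3.17ν²L/(gD³h_f))]
√(gD⁵h_f/L) = √(9.81·0.246⁵·2.14/199) = 0.009749
ε/(3.7D) = 6.15×10^-6; √(3.17ν²L/(gD³h_f)) = 5.84×10^-5
Q = -0.965·0.009749·ln(6.456×10^-5) = 0.09076 m³/s
Check: V = 1.91 m/s, Re = 3.61×10^5, f = 0.01418, h_f = 2.13 m ≈ 2.14 m ✓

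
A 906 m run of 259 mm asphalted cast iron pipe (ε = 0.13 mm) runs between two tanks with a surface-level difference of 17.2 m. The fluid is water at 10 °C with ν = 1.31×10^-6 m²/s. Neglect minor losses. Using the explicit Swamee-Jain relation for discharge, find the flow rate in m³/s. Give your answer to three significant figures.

Q ≈ 0.123 m³/s

Swamee-Jain (Type II): Q = -0.965·√(gD⁵h_f/L)·ln[ε/(3.7D) + √(3.17ν²L/(gD³h_f))]
√(gD⁵h_f/L) = √(9.81·0.259⁵·17.2/906) = 0.01473
ε/(3.7D) = 1.36×10^-4; √(3.17ν²L/(gD³h_f)) = 4.10×10^-5
Q = -0.965·0.01473·ln(1.767×10^-4) = 0.1229 m³/s
Check: V = 2.33 m/s, Re = 4.61×10^5, f = 0.01786, h_f = 17.3 m ≈ 17.2 m ✓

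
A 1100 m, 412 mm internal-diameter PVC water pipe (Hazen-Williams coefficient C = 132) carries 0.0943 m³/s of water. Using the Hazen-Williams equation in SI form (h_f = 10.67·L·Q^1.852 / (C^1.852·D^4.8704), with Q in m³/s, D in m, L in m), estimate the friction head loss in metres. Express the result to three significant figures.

h_f ≈ 1.31 m

h_f = 10.67·1100·0.0943^1.852 / (132^1.852·0.412^4.8704) = 1.314 m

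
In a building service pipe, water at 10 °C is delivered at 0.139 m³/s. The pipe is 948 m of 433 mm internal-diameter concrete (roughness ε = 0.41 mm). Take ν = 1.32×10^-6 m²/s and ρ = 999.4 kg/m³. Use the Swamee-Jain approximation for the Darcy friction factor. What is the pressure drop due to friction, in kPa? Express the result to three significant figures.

Δp ≈ 20.0 kPa

V = 4Q/(πD²) = 4·0.139/(π·0.433²) = 0.9440 m/s
Re = VD/ν = 0.9440·0.433/1.32×10^-6 = 3.10×10^5 → turbulent
ε/D = 0.41/433 = 9.47×10^-4
Swamee-Jain: f = 0.02049
h_f = f(L/D)V²/(2g) = 0.02049·(948/0.433)·0.9440²/(2·9.81) = 2.038 m
Δp = ρg·h_f = 999.4·9.81·2.038 = 19.98 kPa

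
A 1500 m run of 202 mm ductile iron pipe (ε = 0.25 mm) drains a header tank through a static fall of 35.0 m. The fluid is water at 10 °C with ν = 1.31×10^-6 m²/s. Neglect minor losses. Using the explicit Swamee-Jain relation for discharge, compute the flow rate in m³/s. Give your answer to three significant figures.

Q ≈ 0.0665 m³/s

Swamee-Jain (Type II): Q = -0.965·√(gD⁵h_f/L)·ln[ε/(3.7D) + √(3.17ν²L/(gD³h_f))]
√(gD⁵h_f/L) = √(9.81·0.202⁵·35.0/1500) = 0.008774
ε/(3.7D) = 3.34×10^-4; √(3.17ν²L/(gD³h_f)) = 5.37×10^-5
Q = -0.965·0.008774·ln(3.882×10^-4) = 0.06650 m³/s
Check: V = 2.08 m/s, Re = 3.20×10^5, f = 0.02163, h_f = 35.2 m ≈ 35.0 m ✓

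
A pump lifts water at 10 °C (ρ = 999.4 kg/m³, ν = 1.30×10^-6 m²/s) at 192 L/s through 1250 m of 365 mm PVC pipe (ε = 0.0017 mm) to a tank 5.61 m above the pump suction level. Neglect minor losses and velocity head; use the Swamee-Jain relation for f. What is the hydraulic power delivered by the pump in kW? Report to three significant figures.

P_hyd ≈ 25.1 kW

V = 4Q/(πD²) = 1.835 m/s; Re = 5.15×10^5; ε/D = 4.66×10^-6; f = 0.01310
h_f = f(L/D)V²/2g = 7.698 m
Total head H = z + h_f = 5.61 + 7.698 = 13.31 m
P_hyd = ρgQH = 999.4·9.81·0.192·13.31 = 25.05 kW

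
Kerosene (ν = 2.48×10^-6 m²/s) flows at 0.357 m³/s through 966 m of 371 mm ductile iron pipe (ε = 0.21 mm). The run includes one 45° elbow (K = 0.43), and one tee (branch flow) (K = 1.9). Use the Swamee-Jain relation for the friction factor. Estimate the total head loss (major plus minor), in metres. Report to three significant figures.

H_L ≈ 27.6 m

V = 4Q/(πD²) = 3.302 m/s; V²/2g = 0.5559 m
Re = 4.94×10^5, ε/D = 5.66×10^-4 → f = 0.01819 (Swamee-Jain)
Major: h_f = f(L/D)·V²/2g = 0.01819·2604·0.5559 = 26.32 m
Minor: ΣK = 2.33; h_m = ΣK·V²/2g = 1.295 m
Total H_L = 26.32 + 1.295 = 27.62 m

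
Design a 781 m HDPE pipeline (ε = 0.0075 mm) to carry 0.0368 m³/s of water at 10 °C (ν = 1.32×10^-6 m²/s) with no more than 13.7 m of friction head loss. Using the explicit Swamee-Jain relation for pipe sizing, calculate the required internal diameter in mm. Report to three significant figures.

Swamee-Jain (Type III): D = 0.66·[ε^1.25·(LQ²/(gh_f))^4.75 + ν·Q^9.4·(L/(gh_f))^5.2]^0.04
LQ²/(gh_f) = 0.007870; L/(gh_f) = 5.811
Term 1 = ε^1.25·(…)^4.75 = 3.98×10^-17; Term 2 = ν·Q^9.4·(…)^5.2 = 4.11×10^-16
D = 0.66·(3.98×10^-17 + 4.11×10^-16)^0.04 = 0.1606 m = 161 mm
Check: V = 1.82 m/s, Re = 2.21×10^5, f = 0.01568, h_f = 12.8 m ≈ 13.7 m ✓

D ≈ 161 mm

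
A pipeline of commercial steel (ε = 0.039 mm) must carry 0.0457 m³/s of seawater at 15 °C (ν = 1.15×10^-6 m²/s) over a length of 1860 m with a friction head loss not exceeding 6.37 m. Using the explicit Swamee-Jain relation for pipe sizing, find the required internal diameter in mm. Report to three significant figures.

D ≈ 246 mm

Swamee-Jain (Type III): D = 0.66·[ε^1.25·(LQ²/(gh_f))^4.75 + ν·Q^9.4·(L/(gh_f))^5.2]^0.04
LQ²/(gh_f) = 0.06216; L/(gh_f) = 29.76
Term 1 = ε^1.25·(…)^4.75 = 5.73×10^-12; Term 2 = ν·Q^9.4·(…)^5.2 = 1.34×10^-11
D = 0.66·(5.73×10^-12 + 1.34×10^-11)^0.04 = 0.2459 m = 246 mm
Check: V = 0.962 m/s, Re = 2.06×10^5, f = 0.01677, h_f = 5.98 m ≈ 6.37 m ✓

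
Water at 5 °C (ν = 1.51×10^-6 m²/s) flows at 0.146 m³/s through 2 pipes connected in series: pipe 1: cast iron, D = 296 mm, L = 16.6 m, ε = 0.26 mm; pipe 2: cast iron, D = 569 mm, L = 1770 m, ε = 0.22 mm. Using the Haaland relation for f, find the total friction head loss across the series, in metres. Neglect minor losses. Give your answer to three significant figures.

Pipe 1: V = 2.122 m/s, Re = 4.16×10^5, ε/D = 8.78×10^-4, f = 0.01975, h_1 = f(L/D)V²/2g = 0.2541 m
Pipe 2: V = 0.5742 m/s, Re = 2.16×10^5, ε/D = 3.87×10^-4, f = 0.01788, h_2 = f(L/D)V²/2g = 0.9345 m
Series → Q common, losses add: H = Σh = 1.189 m

H ≈ 1.19 m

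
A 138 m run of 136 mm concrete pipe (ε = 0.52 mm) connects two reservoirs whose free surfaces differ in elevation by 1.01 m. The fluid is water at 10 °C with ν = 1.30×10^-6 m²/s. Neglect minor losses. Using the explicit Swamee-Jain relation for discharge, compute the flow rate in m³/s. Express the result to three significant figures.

Q ≈ 0.0119 m³/s

Swamee-Jain (Type II): Q = -0.965·√(gD⁵h_f/L)·ln[ε/(3.7D) + √(3.17ν²L/(gD³h_f))]
√(gD⁵h_f/L) = √(9.81·0.136⁵·1.01/138) = 0.001828
ε/(3.7D) = 0.00103; √(3.17ν²L/(gD³h_f)) = 1.72×10^-4
Q = -0.965·0.001828·ln(0.001206) = 0.01185 m³/s
Check: V = 0.816 m/s, Re = 8.54×10^4, f = 0.02961, h_f = 1.02 m ≈ 1.01 m ✓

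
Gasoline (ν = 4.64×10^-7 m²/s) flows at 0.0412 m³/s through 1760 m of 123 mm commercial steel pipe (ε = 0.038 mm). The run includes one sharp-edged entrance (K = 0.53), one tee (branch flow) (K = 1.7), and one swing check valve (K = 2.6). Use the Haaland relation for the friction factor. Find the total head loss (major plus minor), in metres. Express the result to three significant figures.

H_L ≈ 141 m

V = 4Q/(πD²) = 3.467 m/s; V²/2g = 0.6128 m
Re = 9.19×10^5, ε/D = 3.09×10^-4 → f = 0.01573 (Haaland)
Major: h_f = f(L/D)·V²/2g = 0.01573·14309·0.6128 = 137.9 m
Minor: ΣK = 4.83; h_m = ΣK·V²/2g = 2.960 m
Total H_L = 137.9 + 2.960 = 140.9 m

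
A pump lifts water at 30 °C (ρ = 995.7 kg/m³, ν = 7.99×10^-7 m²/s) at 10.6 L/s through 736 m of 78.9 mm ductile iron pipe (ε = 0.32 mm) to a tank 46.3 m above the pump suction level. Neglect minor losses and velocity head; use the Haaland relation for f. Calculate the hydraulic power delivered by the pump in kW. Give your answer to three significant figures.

P_hyd ≈ 11.5 kW

V = 4Q/(πD²) = 2.168 m/s; Re = 2.14×10^5; ε/D = 0.00406; f = 0.02905
h_f = f(L/D)V²/2g = 64.92 m
Total head H = z + h_f = 46.3 + 64.92 = 111.2 m
P_hyd = ρgQH = 995.7·9.81·0.0106·111.2 = 11.52 kW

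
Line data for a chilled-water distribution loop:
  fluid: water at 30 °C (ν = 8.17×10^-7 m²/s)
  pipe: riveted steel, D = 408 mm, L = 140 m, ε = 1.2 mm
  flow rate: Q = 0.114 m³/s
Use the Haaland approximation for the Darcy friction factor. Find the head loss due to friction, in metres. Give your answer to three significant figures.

h_f ≈ 0.350 m

V = 4Q/(πD²) = 4·0.114/(π·0.408²) = 0.8720 m/s
Re = VD/ν = 0.8720·0.408/8.17×10^-7 = 4.35×10^5 → turbulent
ε/D = 1.2/408 = 0.00294
Haaland: f = 0.02636
h_f = f(L/D)V²/(2g) = 0.02636·(140/0.408)·0.8720²/(2·9.81) = 0.3505 m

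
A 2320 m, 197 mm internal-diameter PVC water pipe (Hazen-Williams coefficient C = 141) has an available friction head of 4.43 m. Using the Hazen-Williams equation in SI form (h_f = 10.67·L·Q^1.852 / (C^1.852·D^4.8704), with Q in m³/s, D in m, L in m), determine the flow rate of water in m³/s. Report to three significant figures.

Q ≈ 0.0186 m³/s

Rearranging: Q = [h_f·C^1.852·D^4.8704 / (10.67·L)]^(1/1.852)
Q = [4.43·141^1.852·0.197^4.8704 / (10.67·2320)]^0.540 = 0.01864 m³/s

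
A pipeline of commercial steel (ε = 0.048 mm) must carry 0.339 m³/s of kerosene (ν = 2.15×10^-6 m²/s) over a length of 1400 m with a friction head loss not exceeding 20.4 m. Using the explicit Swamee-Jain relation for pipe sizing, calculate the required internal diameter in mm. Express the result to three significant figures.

D ≈ 399 mm

Swamee-Jain (Type III): D = 0.66·[ε^1.25·(LQ²/(gh_f))^4.75 + ν·Q^9.4·(L/(gh_f))^5.2]^0.04
LQ²/(gh_f) = 0.8039; L/(gh_f) = 6.996
Term 1 = ε^1.25·(…)^4.75 = 1.42×10^-6; Term 2 = ν·Q^9.4·(…)^5.2 = 2.04×10^-6
D = 0.66·(1.42×10^-6 + 2.04×10^-6)^0.04 = 0.3991 m = 399 mm
Check: V = 2.71 m/s, Re = 5.03×10^5, f = 0.01469, h_f = 19.3 m ≈ 20.4 m ✓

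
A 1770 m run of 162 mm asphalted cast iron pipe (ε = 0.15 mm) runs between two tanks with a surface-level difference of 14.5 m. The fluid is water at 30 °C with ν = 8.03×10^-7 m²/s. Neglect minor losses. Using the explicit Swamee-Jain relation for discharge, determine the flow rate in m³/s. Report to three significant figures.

Q ≈ 0.0232 m³/s

Swamee-Jain (Type II): Q = -0.965·√(gD⁵h_f/L)·ln[ε/(3.7D) + √(3.17ν²L/(gD³h_f))]
√(gD⁵h_f/L) = √(9.81·0.162⁵·14.5/1770) = 0.002994
ε/(3.7D) = 2.50×10^-4; √(3.17ν²L/(gD³h_f)) = 7.73×10^-5
Q = -0.965·0.002994·ln(3.276×10^-4) = 0.02319 m³/s
Check: V = 1.12 m/s, Re = 2.27×10^5, f = 0.02074, h_f = 14.6 m ≈ 14.5 m ✓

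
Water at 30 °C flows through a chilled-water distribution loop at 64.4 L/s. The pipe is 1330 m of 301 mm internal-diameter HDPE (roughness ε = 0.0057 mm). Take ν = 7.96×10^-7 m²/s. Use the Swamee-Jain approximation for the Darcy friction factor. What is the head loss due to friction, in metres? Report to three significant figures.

V = 4Q/(πD²) = 4·0.0644/(π·0.301²) = 0.9050 m/s
Re = VD/ν = 0.9050·0.301/7.96×10^-7 = 3.42×10^5 → turbulent
ε/D = 0.0057/301 = 1.89×10^-5
Swamee-Jain: f = 0.01426
h_f = f(L/D)V²/(2g) = 0.01426·(1330/0.301)·0.9050²/(2·9.81) = 2.631 m

h_f ≈ 2.63 m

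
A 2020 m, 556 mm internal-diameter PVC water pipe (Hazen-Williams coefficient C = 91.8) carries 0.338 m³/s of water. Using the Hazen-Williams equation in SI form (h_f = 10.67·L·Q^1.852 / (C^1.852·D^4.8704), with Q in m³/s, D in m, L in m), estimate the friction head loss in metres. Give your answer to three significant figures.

h_f ≈ 11.7 m

h_f = 10.67·2020·0.338^1.852 / (91.8^1.852·0.556^4.8704) = 11.68 m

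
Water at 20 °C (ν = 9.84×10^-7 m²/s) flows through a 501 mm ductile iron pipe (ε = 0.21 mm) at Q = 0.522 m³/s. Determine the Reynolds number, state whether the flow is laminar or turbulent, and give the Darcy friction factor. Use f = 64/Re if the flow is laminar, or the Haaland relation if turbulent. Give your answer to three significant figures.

V = 4Q/(πD²) = 2.648 m/s
Re = VD/ν = 2.648·0.501/9.84×10^-7 = 1.35×10^6
Re > 4000 → turbulent; ε/D = 4.19×10^-4
Haaland: f = 0.01647

Re ≈ 1.35×10^6; turbulent; f ≈ 0.0165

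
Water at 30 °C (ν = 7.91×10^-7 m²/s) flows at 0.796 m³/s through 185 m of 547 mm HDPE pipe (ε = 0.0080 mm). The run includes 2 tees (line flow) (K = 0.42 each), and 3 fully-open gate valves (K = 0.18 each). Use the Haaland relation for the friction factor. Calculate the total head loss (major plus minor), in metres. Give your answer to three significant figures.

V = 4Q/(πD²) = 3.387 m/s; V²/2g = 0.5848 m
Re = 2.34×10^6, ε/D = 1.46×10^-5 → f = 0.01057 (Haaland)
Major: h_f = f(L/D)·V²/2g = 0.01057·338.2·0.5848 = 2.091 m
Minor: ΣK = 1.38; h_m = ΣK·V²/2g = 0.8070 m
Total H_L = 2.091 + 0.8070 = 2.898 m

H_L ≈ 2.90 m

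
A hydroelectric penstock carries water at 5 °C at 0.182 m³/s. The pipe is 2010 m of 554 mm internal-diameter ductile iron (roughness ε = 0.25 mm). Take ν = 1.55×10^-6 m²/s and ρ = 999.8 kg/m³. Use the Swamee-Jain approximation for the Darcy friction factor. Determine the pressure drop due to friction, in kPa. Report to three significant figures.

Δp ≈ 18.8 kPa

V = 4Q/(πD²) = 4·0.182/(π·0.554²) = 0.7550 m/s
Re = VD/ν = 0.7550·0.554/1.55×10^-6 = 2.70×10^5 → turbulent
ε/D = 0.25/554 = 4.51×10^-4
Swamee-Jain: f = 0.01819
h_f = f(L/D)V²/(2g) = 0.01819·(2010/0.554)·0.7550²/(2·9.81) = 1.918 m
Δp = ρg·h_f = 999.8·9.81·1.918 = 18.81 kPa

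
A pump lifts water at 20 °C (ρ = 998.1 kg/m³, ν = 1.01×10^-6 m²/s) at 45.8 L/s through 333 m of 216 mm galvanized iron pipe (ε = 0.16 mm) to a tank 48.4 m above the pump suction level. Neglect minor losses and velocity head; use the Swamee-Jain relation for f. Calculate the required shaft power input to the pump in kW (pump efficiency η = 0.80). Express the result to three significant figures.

V = 4Q/(πD²) = 1.250 m/s; Re = 2.67×10^5; ε/D = 7.41×10^-4; f = 0.01972
h_f = f(L/D)V²/2g = 2.421 m
Total head H = z + h_f = 48.4 + 2.421 = 50.82 m
P_hyd = ρgQH = 998.1·9.81·0.0458·50.82 = 22.79 kW
P_shaft = P_hyd/η = 22.79/0.80 = 28.49 kW

P_shaft ≈ 28.5 kW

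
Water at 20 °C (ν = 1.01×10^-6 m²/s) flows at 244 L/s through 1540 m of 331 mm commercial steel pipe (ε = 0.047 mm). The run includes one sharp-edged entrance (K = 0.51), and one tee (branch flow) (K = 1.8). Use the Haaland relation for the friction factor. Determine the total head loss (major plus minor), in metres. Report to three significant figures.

V = 4Q/(πD²) = 2.836 m/s; V²/2g = 0.4098 m
Re = 9.29×10^5, ε/D = 1.42×10^-4 → f = 0.01397 (Haaland)
Major: h_f = f(L/D)·V²/2g = 0.01397·4653·0.4098 = 26.64 m
Minor: ΣK = 2.31; h_m = ΣK·V²/2g = 0.9467 m
Total H_L = 26.64 + 0.9467 = 27.59 m

H_L ≈ 27.6 m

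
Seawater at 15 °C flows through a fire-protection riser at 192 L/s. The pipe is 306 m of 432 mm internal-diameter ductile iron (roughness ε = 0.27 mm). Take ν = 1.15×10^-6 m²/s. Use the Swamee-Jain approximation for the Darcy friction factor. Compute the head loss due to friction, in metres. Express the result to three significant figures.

h_f ≈ 1.15 m

V = 4Q/(πD²) = 4·0.192/(π·0.432²) = 1.310 m/s
Re = VD/ν = 1.310·0.432/1.15×10^-6 = 4.92×10^5 → turbulent
ε/D = 0.27/432 = 6.25×10^-4
Swamee-Jain: f = 0.01853
h_f = f(L/D)V²/(2g) = 0.01853·(306/0.432)·1.310²/(2·9.81) = 1.148 m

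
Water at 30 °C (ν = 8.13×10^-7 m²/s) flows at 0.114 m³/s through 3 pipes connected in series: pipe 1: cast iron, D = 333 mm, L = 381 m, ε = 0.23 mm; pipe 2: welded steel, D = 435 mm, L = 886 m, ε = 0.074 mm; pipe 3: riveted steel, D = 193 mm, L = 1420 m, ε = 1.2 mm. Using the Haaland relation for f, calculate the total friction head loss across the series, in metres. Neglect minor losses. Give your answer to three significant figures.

H ≈ 189 m

Pipe 1: V = 1.309 m/s, Re = 5.36×10^5, ε/D = 6.91×10^-4, f = 0.01865, h_1 = f(L/D)V²/2g = 1.863 m
Pipe 2: V = 0.7671 m/s, Re = 4.10×10^5, ε/D = 1.70×10^-4, f = 0.01529, h_2 = f(L/D)V²/2g = 0.9339 m
Pipe 3: V = 3.897 m/s, Re = 9.25×10^5, ε/D = 0.00622, f = 0.03262, h_3 = f(L/D)V²/2g = 185.8 m
Series → Q common, losses add: H = Σh = 188.6 m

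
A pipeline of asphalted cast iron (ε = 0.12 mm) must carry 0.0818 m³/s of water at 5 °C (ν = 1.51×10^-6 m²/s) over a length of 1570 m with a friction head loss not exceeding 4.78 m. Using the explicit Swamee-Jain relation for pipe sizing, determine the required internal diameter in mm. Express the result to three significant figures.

D ≈ 323 mm

Swamee-Jain (Type III): D = 0.66·[ε^1.25·(LQ²/(gh_f))^4.75 + ν·Q^9.4·(L/(gh_f))^5.2]^0.04
LQ²/(gh_f) = 0.2240; L/(gh_f) = 33.48
Term 1 = ε^1.25·(…)^4.75 = 1.03×10^-8; Term 2 = ν·Q^9.4·(…)^5.2 = 7.72×10^-9
D = 0.66·(1.03×10^-8 + 7.72×10^-9)^0.04 = 0.3234 m = 323 mm
Check: V = 0.996 m/s, Re = 2.13×10^5, f = 0.01810, h_f = 4.44 m ≈ 4.78 m ✓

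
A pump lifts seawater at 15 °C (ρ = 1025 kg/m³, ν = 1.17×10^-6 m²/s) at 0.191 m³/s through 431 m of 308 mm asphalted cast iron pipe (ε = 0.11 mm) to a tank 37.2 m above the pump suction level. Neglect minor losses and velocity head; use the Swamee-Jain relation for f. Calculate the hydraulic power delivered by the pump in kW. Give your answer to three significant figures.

V = 4Q/(πD²) = 2.564 m/s; Re = 6.75×10^5; ε/D = 3.57×10^-4; f = 0.01653
h_f = f(L/D)V²/2g = 7.747 m
Total head H = z + h_f = 37.2 + 7.747 = 44.95 m
P_hyd = ρgQH = 1025·9.81·0.191·44.95 = 86.32 kW

P_hyd ≈ 86.3 kW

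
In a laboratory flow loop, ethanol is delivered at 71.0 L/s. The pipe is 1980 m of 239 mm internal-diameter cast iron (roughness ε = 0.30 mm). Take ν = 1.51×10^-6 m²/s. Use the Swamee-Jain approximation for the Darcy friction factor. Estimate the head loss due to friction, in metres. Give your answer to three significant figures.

V = 4Q/(πD²) = 4·0.0710/(π·0.239²) = 1.583 m/s
Re = VD/ν = 1.583·0.239/1.51×10^-6 = 2.50×10^5 → turbulent
ε/D = 0.30/239 = 0.00126
Swamee-Jain: f = 0.02191
h_f = f(L/D)V²/(2g) = 0.02191·(1980/0.239)·1.583²/(2·9.81) = 23.17 m

h_f ≈ 23.2 m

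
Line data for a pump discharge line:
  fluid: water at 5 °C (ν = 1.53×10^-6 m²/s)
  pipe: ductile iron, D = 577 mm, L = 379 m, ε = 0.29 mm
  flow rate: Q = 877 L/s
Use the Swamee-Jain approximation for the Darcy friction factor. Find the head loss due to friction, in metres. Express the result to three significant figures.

V = 4Q/(πD²) = 4·0.877/(π·0.577²) = 3.354 m/s
Re = VD/ν = 3.354·0.577/1.53×10^-6 = 1.26×10^6 → turbulent
ε/D = 0.29/577 = 5.03×10^-4
Swamee-Jain: f = 0.01721
h_f = f(L/D)V²/(2g) = 0.01721·(379/0.577)·3.354²/(2·9.81) = 6.481 m

h_f ≈ 6.48 m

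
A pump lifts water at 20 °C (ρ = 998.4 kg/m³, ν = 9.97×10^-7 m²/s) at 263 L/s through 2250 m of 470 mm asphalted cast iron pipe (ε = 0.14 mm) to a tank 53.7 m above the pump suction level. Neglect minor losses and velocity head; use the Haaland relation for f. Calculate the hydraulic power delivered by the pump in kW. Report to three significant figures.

V = 4Q/(πD²) = 1.516 m/s; Re = 7.15×10^5; ε/D = 2.98×10^-4; f = 0.01581
h_f = f(L/D)V²/2g = 8.866 m
Total head H = z + h_f = 53.7 + 8.866 = 62.57 m
P_hyd = ρgQH = 998.4·9.81·0.263·62.57 = 161.2 kW

P_hyd ≈ 161 kW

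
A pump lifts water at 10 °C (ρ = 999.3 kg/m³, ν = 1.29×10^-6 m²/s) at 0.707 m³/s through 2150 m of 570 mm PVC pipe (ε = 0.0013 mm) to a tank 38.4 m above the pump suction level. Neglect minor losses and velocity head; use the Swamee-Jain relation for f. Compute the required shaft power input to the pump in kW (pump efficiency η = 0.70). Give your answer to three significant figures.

P_shaft ≈ 545 kW

V = 4Q/(πD²) = 2.771 m/s; Re = 1.22×10^6; ε/D = 2.28×10^-6; f = 0.01129
h_f = f(L/D)V²/2g = 16.66 m
Total head H = z + h_f = 38.4 + 16.66 = 55.06 m
P_hyd = ρgQH = 999.3·9.81·0.707·55.06 = 381.6 kW
P_shaft = P_hyd/η = 381.6/0.70 = 545.1 kW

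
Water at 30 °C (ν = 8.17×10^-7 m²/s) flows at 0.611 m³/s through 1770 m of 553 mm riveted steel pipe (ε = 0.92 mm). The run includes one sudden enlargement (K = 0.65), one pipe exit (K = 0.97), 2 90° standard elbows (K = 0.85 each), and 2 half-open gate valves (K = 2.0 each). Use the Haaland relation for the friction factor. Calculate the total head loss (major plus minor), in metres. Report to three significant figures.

V = 4Q/(πD²) = 2.544 m/s; V²/2g = 0.3298 m
Re = 1.72×10^6, ε/D = 0.00166 → f = 0.02247 (Haaland)
Major: h_f = f(L/D)·V²/2g = 0.02247·3201·0.3298 = 23.72 m
Minor: ΣK = 7.32; h_m = ΣK·V²/2g = 2.414 m
Total H_L = 23.72 + 2.414 = 26.13 m

H_L ≈ 26.1 m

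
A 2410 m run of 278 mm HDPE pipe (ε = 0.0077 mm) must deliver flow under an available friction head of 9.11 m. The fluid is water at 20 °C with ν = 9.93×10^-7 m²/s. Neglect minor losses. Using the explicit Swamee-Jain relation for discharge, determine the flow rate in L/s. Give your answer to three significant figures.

Swamee-Jain (Type II): Q = -0.965·√(gD⁵h_f/L)·ln[ε/(3.7D) + √(3.17ν²L/(gD³h_f))]
√(gD⁵h_f/L) = √(9.81·0.278⁵·9.11/2410) = 0.007847
ε/(3.7D) = 7.49×10^-6; √(3.17ν²L/(gD³h_f)) = 6.26×10^-5
Q = -0.965·0.007847·ln(7.012×10^-5) = 0.07243 m³/s
Check: V = 1.19 m/s, Re = 3.34×10^5, f = 0.01443, h_f = 9.08 m ≈ 9.11 m ✓

Q ≈ 72.4 L/s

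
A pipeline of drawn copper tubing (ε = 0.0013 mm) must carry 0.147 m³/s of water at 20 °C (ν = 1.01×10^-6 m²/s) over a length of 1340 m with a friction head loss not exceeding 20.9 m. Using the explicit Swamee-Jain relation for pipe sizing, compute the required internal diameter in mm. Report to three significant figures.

Swamee-Jain (Type III): D = 0.66·[ε^1.25·(LQ²/(gh_f))^4.75 + ν·Q^9.4·(L/(gh_f))^5.2]^0.04
LQ²/(gh_f) = 0.1412; L/(gh_f) = 6.536
Term 1 = ε^1.25·(…)^4.75 = 4.02×10^-12; Term 2 = ν·Q^9.4·(…)^5.2 = 2.61×10^-10
D = 0.66·(4.02×10^-12 + 2.61×10^-10)^0.04 = 0.2732 m = 273 mm
Check: V = 2.51 m/s, Re = 6.78×10^5, f = 0.01250, h_f = 19.6 m ≈ 20.9 m ✓

D ≈ 273 mm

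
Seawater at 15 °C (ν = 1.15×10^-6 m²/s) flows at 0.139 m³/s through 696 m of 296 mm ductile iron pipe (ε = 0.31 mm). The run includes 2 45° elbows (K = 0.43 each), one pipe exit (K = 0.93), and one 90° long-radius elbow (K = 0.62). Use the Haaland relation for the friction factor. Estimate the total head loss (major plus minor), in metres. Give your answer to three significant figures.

H_L ≈ 10.5 m

V = 4Q/(πD²) = 2.020 m/s; V²/2g = 0.2080 m
Re = 5.20×10^5, ε/D = 0.00105 → f = 0.02039 (Haaland)
Major: h_f = f(L/D)·V²/2g = 0.02039·2351·0.2080 = 9.968 m
Minor: ΣK = 2.41; h_m = ΣK·V²/2g = 0.5012 m
Total H_L = 9.968 + 0.5012 = 10.47 m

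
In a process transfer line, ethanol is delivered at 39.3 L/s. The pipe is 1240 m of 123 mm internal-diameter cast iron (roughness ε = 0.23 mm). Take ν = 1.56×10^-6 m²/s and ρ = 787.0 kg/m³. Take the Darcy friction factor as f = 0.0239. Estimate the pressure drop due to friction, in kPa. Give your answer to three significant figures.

Δp ≈ 1040 kPa

V = 4Q/(πD²) = 4·0.0393/(π·0.123²) = 3.307 m/s
h_f = f(L/D)V²/(2g) = 0.02390·(1240/0.123)·3.307²/(2·9.81) = 134.3 m
Δp = ρg·h_f = 787.0·9.81·134.3 = 1037 kPa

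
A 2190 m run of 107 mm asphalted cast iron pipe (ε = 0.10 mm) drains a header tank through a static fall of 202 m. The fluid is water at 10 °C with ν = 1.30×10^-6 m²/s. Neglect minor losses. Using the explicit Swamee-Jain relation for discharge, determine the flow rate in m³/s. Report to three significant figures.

Q ≈ 0.0276 m³/s

Swamee-Jain (Type II): Q = -0.965·√(gD⁵h_f/L)·ln[ε/(3.7D) + √(3.17ν²L/(gD³h_f))]
√(gD⁵h_f/L) = √(9.81·0.107⁵·202/2190) = 0.003562
ε/(3.7D) = 2.53×10^-4; √(3.17ν²L/(gD³h_f)) = 6.95×10^-5
Q = -0.965·0.003562·ln(3.221×10^-4) = 0.02764 m³/s
Check: V = 3.07 m/s, Re = 2.53×10^5, f = 0.02065, h_f = 204 m ≈ 202 m ✓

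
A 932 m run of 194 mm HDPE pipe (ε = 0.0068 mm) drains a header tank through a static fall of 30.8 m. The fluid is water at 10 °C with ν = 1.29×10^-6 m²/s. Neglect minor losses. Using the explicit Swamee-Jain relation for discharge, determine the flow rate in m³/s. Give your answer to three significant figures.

Swamee-Jain (Type II): Q = -0.965·√(gD⁵h_f/L)·ln[ε/(3.7D) + √(3.17ν²L/(gD³h_f))]
√(gD⁵h_f/L) = √(9.81·0.194⁵·30.8/932) = 0.009439
ε/(3.7D) = 9.47×10^-6; √(3.17ν²L/(gD³h_f)) = 4.72×10^-5
Q = -0.965·0.009439·ln(5.668×10^-5) = 0.08906 m³/s
Check: V = 3.01 m/s, Re = 4.53×10^5, f = 0.01383, h_f = 30.7 m ≈ 30.8 m ✓

Q ≈ 0.0891 m³/s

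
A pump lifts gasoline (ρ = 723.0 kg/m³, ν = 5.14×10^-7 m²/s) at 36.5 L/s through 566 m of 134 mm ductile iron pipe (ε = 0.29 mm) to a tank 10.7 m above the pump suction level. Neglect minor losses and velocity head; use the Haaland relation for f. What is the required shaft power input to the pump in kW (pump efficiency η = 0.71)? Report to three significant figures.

V = 4Q/(πD²) = 2.588 m/s; Re = 6.75×10^5; ε/D = 0.00216; f = 0.02419
h_f = f(L/D)V²/2g = 34.89 m
Total head H = z + h_f = 10.7 + 34.89 = 45.59 m
P_hyd = ρgQH = 723.0·9.81·0.0365·45.59 = 11.80 kW
P_shaft = P_hyd/η = 11.80/0.71 = 16.62 kW

P_shaft ≈ 16.6 kW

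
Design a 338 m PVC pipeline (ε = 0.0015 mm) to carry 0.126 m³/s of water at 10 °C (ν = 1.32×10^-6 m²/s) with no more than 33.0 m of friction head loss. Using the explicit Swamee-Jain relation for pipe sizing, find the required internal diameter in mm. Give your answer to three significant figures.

D ≈ 178 mm

Swamee-Jain (Type III): D = 0.66·[ε^1.25·(LQ²/(gh_f))^4.75 + ν·Q^9.4·(L/(gh_f))^5.2]^0.04
LQ²/(gh_f) = 0.01658; L/(gh_f) = 1.044
Term 1 = ε^1.25·(…)^4.75 = 1.83×10^-16; Term 2 = ν·Q^9.4·(…)^5.2 = 5.77×10^-15
D = 0.66·(1.83×10^-16 + 5.77×10^-15)^0.04 = 0.1781 m = 178 mm
Check: V = 5.06 m/s, Re = 6.83×10^5, f = 0.01256, h_f = 31.1 m ≈ 33.0 m ✓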